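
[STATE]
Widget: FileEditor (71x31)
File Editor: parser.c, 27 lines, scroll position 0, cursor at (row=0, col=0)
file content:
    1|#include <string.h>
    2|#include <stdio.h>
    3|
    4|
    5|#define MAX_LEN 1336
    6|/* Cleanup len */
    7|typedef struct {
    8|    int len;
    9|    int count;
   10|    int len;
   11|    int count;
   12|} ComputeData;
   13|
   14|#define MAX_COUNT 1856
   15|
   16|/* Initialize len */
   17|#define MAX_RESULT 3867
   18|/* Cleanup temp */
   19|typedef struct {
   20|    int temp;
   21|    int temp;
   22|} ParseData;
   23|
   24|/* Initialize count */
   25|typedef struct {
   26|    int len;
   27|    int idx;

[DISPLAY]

█include <string.h>                                                   ▲
#include <stdio.h>                                                    █
                                                                      ░
                                                                      ░
#define MAX_LEN 1336                                                  ░
/* Cleanup len */                                                     ░
typedef struct {                                                      ░
    int len;                                                          ░
    int count;                                                        ░
    int len;                                                          ░
    int count;                                                        ░
} ComputeData;                                                        ░
                                                                      ░
#define MAX_COUNT 1856                                                ░
                                                                      ░
/* Initialize len */                                                  ░
#define MAX_RESULT 3867                                               ░
/* Cleanup temp */                                                    ░
typedef struct {                                                      ░
    int temp;                                                         ░
    int temp;                                                         ░
} ParseData;                                                          ░
                                                                      ░
/* Initialize count */                                                ░
typedef struct {                                                      ░
    int len;                                                          ░
    int idx;                                                          ░
                                                                      ░
                                                                      ░
                                                                      ░
                                                                      ▼


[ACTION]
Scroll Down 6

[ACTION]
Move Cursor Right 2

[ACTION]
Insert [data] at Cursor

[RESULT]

#idata█clude <string.h>                                               ▲
#include <stdio.h>                                                    █
                                                                      ░
                                                                      ░
#define MAX_LEN 1336                                                  ░
/* Cleanup len */                                                     ░
typedef struct {                                                      ░
    int len;                                                          ░
    int count;                                                        ░
    int len;                                                          ░
    int count;                                                        ░
} ComputeData;                                                        ░
                                                                      ░
#define MAX_COUNT 1856                                                ░
                                                                      ░
/* Initialize len */                                                  ░
#define MAX_RESULT 3867                                               ░
/* Cleanup temp */                                                    ░
typedef struct {                                                      ░
    int temp;                                                         ░
    int temp;                                                         ░
} ParseData;                                                          ░
                                                                      ░
/* Initialize count */                                                ░
typedef struct {                                                      ░
    int len;                                                          ░
    int idx;                                                          ░
                                                                      ░
                                                                      ░
                                                                      ░
                                                                      ▼


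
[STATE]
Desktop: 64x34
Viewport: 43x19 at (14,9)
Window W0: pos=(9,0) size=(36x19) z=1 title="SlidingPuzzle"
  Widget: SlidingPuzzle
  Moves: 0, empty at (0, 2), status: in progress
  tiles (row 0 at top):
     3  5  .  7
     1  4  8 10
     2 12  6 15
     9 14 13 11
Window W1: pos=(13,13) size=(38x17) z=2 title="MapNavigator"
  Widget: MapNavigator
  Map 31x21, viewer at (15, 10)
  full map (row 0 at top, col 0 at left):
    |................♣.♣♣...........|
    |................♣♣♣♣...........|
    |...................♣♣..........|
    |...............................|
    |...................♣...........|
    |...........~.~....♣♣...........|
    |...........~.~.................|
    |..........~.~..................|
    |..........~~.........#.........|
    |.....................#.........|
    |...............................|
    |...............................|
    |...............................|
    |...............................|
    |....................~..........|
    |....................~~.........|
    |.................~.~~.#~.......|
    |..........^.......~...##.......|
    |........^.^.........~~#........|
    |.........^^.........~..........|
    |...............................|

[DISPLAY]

─┼────┼────┼────┤             ┃            
 │ 14 │ 13 │ 11 │             ┃            
─┴────┴────┴────┘             ┃            
s: 0                          ┃            
━━━━━━━━━━━━━━━━━━━━━━━━━━━━━━━━━━━━┓      
 MapNavigator                       ┃      
────────────────────────────────────┨      
   ...................♣...........  ┃      
   ...........~.~....♣♣...........  ┃      
   ...........~.~.................  ┃      
   ..........~.~..................  ┃      
   ..........~~.........#.........  ┃      
   .....................#.........  ┃      
   ...............@...............  ┃      
   ...............................  ┃      
   ...............................  ┃      
   ...............................  ┃      
   ....................~..........  ┃      
   ....................~~.........  ┃      


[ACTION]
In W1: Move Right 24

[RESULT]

─┼────┼────┼────┤             ┃            
 │ 14 │ 13 │ 11 │             ┃            
─┴────┴────┴────┘             ┃            
s: 0                          ┃            
━━━━━━━━━━━━━━━━━━━━━━━━━━━━━━━━━━━━┓      
 MapNavigator                       ┃      
────────────────────────────────────┨      
.......♣...........                 ┃      
.~....♣♣...........                 ┃      
.~.................                 ┃      
~..................                 ┃      
.........#.........                 ┃      
.........#.........                 ┃      
..................@                 ┃      
...................                 ┃      
...................                 ┃      
...................                 ┃      
........~..........                 ┃      
........~~.........                 ┃      


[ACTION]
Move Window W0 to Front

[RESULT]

─┼────┼────┼────┤             ┃            
 │ 14 │ 13 │ 11 │             ┃            
─┴────┴────┴────┘             ┃            
s: 0                          ┃            
                              ┃━━━━━┓      
                              ┃     ┃      
                              ┃─────┨      
                              ┃     ┃      
                              ┃     ┃      
━━━━━━━━━━━━━━━━━━━━━━━━━━━━━━┛     ┃      
~..................                 ┃      
.........#.........                 ┃      
.........#.........                 ┃      
..................@                 ┃      
...................                 ┃      
...................                 ┃      
...................                 ┃      
........~..........                 ┃      
........~~.........                 ┃      


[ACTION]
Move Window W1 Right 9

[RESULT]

─┼────┼────┼────┤             ┃            
 │ 14 │ 13 │ 11 │             ┃            
─┴────┴────┴────┘             ┃            
s: 0                          ┃            
                              ┃━━━━━━━━━━━━
                              ┃            
                              ┃────────────
                              ┃            
                              ┃            
━━━━━━━━━━━━━━━━━━━━━━━━━━━━━━┛            
        ┃~..................               
        ┃.........#.........               
        ┃.........#.........               
        ┃..................@               
        ┃...................               
        ┃...................               
        ┃...................               
        ┃........~..........               
        ┃........~~.........               


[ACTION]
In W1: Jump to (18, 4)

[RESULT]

─┼────┼────┼────┤             ┃            
 │ 14 │ 13 │ 11 │             ┃            
─┴────┴────┴────┘             ┃            
s: 0                          ┃            
                              ┃━━━━━━━━━━━━
                              ┃            
                              ┃────────────
                              ┃            
                              ┃            
━━━━━━━━━━━━━━━━━━━━━━━━━━━━━━┛.........   
        ┃................♣♣♣♣...........   
        ┃...................♣♣..........   
        ┃...............................   
        ┃..................@♣...........   
        ┃...........~.~....♣♣...........   
        ┃...........~.~.................   
        ┃..........~.~..................   
        ┃..........~~.........#.........   
        ┃.....................#.........   


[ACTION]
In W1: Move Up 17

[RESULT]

─┼────┼────┼────┤             ┃            
 │ 14 │ 13 │ 11 │             ┃            
─┴────┴────┴────┘             ┃            
s: 0                          ┃            
                              ┃━━━━━━━━━━━━
                              ┃            
                              ┃────────────
                              ┃            
                              ┃            
━━━━━━━━━━━━━━━━━━━━━━━━━━━━━━┛            
        ┃                                  
        ┃                                  
        ┃                                  
        ┃................♣.@♣...........   
        ┃................♣♣♣♣...........   
        ┃...................♣♣..........   
        ┃...............................   
        ┃...................♣...........   
        ┃...........~.~....♣♣...........   


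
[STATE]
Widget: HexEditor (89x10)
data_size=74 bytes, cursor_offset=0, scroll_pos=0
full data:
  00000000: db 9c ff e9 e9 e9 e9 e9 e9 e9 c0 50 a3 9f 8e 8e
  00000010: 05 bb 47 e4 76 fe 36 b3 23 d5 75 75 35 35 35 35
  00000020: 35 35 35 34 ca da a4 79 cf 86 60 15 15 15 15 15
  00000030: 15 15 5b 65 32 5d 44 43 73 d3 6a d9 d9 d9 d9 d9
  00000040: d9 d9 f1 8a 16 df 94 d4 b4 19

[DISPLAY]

00000000  DB 9c ff e9 e9 e9 e9 e9  e9 e9 c0 50 a3 9f 8e 8e  |...........P....|           
00000010  05 bb 47 e4 76 fe 36 b3  23 d5 75 75 35 35 35 35  |..G.v.6.#.uu5555|           
00000020  35 35 35 34 ca da a4 79  cf 86 60 15 15 15 15 15  |5554...y..`.....|           
00000030  15 15 5b 65 32 5d 44 43  73 d3 6a d9 d9 d9 d9 d9  |..[e2]DCs.j.....|           
00000040  d9 d9 f1 8a 16 df 94 d4  b4 19                    |..........      |           
                                                                                         
                                                                                         
                                                                                         
                                                                                         
                                                                                         


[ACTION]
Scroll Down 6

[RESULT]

00000040  d9 d9 f1 8a 16 df 94 d4  b4 19                    |..........      |           
                                                                                         
                                                                                         
                                                                                         
                                                                                         
                                                                                         
                                                                                         
                                                                                         
                                                                                         
                                                                                         


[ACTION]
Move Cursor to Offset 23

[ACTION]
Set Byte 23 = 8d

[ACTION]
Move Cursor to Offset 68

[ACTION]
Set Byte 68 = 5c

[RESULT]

00000040  d9 d9 f1 8a 5C df 94 d4  b4 19                    |....\.....      |           
                                                                                         
                                                                                         
                                                                                         
                                                                                         
                                                                                         
                                                                                         
                                                                                         
                                                                                         
                                                                                         


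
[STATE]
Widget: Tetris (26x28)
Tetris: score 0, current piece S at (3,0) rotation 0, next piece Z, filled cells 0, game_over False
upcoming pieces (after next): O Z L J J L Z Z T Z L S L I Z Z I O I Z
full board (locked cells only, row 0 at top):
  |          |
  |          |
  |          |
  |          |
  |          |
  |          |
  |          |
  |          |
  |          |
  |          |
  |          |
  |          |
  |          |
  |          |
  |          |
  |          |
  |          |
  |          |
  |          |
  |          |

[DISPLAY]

    ░░    │Next:          
   ░░     │▓▓             
          │ ▓▓            
          │               
          │               
          │               
          │Score:         
          │0              
          │               
          │               
          │               
          │               
          │               
          │               
          │               
          │               
          │               
          │               
          │               
          │               
          │               
          │               
          │               
          │               
          │               
          │               
          │               
          │               


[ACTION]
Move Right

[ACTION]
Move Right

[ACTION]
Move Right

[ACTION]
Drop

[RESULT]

          │Next:          
       ░░ │▓▓             
      ░░  │ ▓▓            
          │               
          │               
          │               
          │Score:         
          │0              
          │               
          │               
          │               
          │               
          │               
          │               
          │               
          │               
          │               
          │               
          │               
          │               
          │               
          │               
          │               
          │               
          │               
          │               
          │               
          │               


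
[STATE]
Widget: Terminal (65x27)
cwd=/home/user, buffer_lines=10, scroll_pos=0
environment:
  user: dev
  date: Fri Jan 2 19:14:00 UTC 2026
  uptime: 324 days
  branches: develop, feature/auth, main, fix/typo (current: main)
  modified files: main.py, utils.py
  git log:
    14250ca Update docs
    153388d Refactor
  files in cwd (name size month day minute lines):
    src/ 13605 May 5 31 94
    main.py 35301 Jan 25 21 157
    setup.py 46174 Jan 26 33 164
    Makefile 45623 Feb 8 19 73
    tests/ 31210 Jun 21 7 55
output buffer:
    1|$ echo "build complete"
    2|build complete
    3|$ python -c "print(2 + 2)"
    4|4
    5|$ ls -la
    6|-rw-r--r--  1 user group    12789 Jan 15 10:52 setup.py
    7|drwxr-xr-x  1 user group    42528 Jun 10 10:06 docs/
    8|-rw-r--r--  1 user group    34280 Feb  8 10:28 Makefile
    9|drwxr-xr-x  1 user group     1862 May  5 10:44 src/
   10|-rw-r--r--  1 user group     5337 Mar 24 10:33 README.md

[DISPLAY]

$ echo "build complete"                                          
build complete                                                   
$ python -c "print(2 + 2)"                                       
4                                                                
$ ls -la                                                         
-rw-r--r--  1 user group    12789 Jan 15 10:52 setup.py          
drwxr-xr-x  1 user group    42528 Jun 10 10:06 docs/             
-rw-r--r--  1 user group    34280 Feb  8 10:28 Makefile          
drwxr-xr-x  1 user group     1862 May  5 10:44 src/              
-rw-r--r--  1 user group     5337 Mar 24 10:33 README.md         
$ █                                                              
                                                                 
                                                                 
                                                                 
                                                                 
                                                                 
                                                                 
                                                                 
                                                                 
                                                                 
                                                                 
                                                                 
                                                                 
                                                                 
                                                                 
                                                                 
                                                                 


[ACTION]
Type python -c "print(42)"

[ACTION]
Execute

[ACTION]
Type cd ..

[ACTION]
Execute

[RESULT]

$ echo "build complete"                                          
build complete                                                   
$ python -c "print(2 + 2)"                                       
4                                                                
$ ls -la                                                         
-rw-r--r--  1 user group    12789 Jan 15 10:52 setup.py          
drwxr-xr-x  1 user group    42528 Jun 10 10:06 docs/             
-rw-r--r--  1 user group    34280 Feb  8 10:28 Makefile          
drwxr-xr-x  1 user group     1862 May  5 10:44 src/              
-rw-r--r--  1 user group     5337 Mar 24 10:33 README.md         
$ python -c "print(42)"                                          
42                                                               
$ cd ..                                                          
                                                                 
$ █                                                              
                                                                 
                                                                 
                                                                 
                                                                 
                                                                 
                                                                 
                                                                 
                                                                 
                                                                 
                                                                 
                                                                 
                                                                 


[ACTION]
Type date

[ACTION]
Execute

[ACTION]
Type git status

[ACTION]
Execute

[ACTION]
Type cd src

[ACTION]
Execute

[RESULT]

$ echo "build complete"                                          
build complete                                                   
$ python -c "print(2 + 2)"                                       
4                                                                
$ ls -la                                                         
-rw-r--r--  1 user group    12789 Jan 15 10:52 setup.py          
drwxr-xr-x  1 user group    42528 Jun 10 10:06 docs/             
-rw-r--r--  1 user group    34280 Feb  8 10:28 Makefile          
drwxr-xr-x  1 user group     1862 May  5 10:44 src/              
-rw-r--r--  1 user group     5337 Mar 24 10:33 README.md         
$ python -c "print(42)"                                          
42                                                               
$ cd ..                                                          
                                                                 
$ date                                                           
Fri Jan 2 19:14:00 UTC 2026                                      
$ git status                                                     
On branch main                                                   
Changes not staged for commit:                                   
                                                                 
        modified:   main.py                                      
        modified:   utils.py                                     
$ cd src                                                         
                                                                 
$ █                                                              
                                                                 
                                                                 


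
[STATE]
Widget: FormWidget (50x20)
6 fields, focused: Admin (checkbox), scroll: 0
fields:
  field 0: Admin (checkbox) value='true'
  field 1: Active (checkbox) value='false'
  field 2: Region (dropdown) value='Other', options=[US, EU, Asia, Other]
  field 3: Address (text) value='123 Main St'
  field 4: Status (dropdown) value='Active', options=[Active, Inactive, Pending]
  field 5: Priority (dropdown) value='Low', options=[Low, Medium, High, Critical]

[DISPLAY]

> Admin:      [x]                                 
  Active:     [ ]                                 
  Region:     [Other                            ▼]
  Address:    [123 Main St                       ]
  Status:     [Active                           ▼]
  Priority:   [Low                              ▼]
                                                  
                                                  
                                                  
                                                  
                                                  
                                                  
                                                  
                                                  
                                                  
                                                  
                                                  
                                                  
                                                  
                                                  


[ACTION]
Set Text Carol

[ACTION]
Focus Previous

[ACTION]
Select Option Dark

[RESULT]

  Admin:      [x]                                 
  Active:     [ ]                                 
  Region:     [Other                            ▼]
  Address:    [123 Main St                       ]
  Status:     [Active                           ▼]
> Priority:   [Low                              ▼]
                                                  
                                                  
                                                  
                                                  
                                                  
                                                  
                                                  
                                                  
                                                  
                                                  
                                                  
                                                  
                                                  
                                                  


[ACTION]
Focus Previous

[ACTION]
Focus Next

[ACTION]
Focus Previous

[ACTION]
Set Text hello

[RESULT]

  Admin:      [x]                                 
  Active:     [ ]                                 
  Region:     [Other                            ▼]
  Address:    [123 Main St                       ]
> Status:     [Active                           ▼]
  Priority:   [Low                              ▼]
                                                  
                                                  
                                                  
                                                  
                                                  
                                                  
                                                  
                                                  
                                                  
                                                  
                                                  
                                                  
                                                  
                                                  


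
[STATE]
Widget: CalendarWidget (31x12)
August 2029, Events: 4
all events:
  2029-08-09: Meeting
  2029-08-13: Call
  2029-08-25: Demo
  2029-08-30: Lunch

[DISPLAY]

          August 2029          
Mo Tu We Th Fr Sa Su           
       1  2  3  4  5           
 6  7  8  9* 10 11 12          
13* 14 15 16 17 18 19          
20 21 22 23 24 25* 26          
27 28 29 30* 31                
                               
                               
                               
                               
                               


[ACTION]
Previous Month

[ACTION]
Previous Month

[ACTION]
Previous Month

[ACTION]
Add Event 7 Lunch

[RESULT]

            May 2029           
Mo Tu We Th Fr Sa Su           
    1  2  3  4  5  6           
 7*  8  9 10 11 12 13          
14 15 16 17 18 19 20           
21 22 23 24 25 26 27           
28 29 30 31                    
                               
                               
                               
                               
                               


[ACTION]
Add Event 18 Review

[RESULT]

            May 2029           
Mo Tu We Th Fr Sa Su           
    1  2  3  4  5  6           
 7*  8  9 10 11 12 13          
14 15 16 17 18* 19 20          
21 22 23 24 25 26 27           
28 29 30 31                    
                               
                               
                               
                               
                               


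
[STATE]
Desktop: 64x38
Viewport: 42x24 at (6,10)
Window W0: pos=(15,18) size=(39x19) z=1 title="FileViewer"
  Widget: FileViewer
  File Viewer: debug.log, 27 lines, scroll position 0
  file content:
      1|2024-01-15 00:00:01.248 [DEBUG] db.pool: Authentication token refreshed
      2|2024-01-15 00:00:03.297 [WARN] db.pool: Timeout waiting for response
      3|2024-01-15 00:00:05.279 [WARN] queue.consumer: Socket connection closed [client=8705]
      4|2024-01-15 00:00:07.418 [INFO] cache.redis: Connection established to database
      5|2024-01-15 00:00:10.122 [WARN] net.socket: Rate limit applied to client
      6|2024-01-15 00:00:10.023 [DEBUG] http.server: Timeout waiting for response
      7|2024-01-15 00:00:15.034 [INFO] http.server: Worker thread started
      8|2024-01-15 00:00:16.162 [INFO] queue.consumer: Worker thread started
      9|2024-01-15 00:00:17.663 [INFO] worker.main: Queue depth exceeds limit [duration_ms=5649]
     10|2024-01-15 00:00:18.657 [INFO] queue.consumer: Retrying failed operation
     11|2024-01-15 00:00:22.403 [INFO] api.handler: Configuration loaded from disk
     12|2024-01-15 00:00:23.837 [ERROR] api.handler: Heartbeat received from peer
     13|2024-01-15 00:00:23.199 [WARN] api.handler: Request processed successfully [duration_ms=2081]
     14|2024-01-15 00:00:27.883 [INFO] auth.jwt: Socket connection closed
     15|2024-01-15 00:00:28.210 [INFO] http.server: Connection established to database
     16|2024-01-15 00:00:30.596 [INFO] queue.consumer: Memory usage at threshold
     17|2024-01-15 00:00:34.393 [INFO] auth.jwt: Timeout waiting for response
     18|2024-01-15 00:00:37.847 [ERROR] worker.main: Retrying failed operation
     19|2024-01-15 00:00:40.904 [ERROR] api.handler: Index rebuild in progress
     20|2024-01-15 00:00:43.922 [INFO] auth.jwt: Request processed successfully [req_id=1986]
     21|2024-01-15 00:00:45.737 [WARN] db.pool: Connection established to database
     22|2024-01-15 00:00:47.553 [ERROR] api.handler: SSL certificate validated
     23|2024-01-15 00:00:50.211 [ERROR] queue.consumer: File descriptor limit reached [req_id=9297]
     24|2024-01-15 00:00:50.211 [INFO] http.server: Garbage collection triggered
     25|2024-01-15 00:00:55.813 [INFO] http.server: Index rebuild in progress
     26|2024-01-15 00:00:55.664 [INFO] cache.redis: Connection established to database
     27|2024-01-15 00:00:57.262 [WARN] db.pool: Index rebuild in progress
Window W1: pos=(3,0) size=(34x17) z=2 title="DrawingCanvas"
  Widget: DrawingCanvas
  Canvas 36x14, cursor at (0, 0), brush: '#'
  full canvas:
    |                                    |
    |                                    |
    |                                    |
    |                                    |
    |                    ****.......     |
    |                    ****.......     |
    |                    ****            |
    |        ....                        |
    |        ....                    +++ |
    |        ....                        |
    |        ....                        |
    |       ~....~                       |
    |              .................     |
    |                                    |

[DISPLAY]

      ....                    ┃           
      ....                    ┃           
      ....                    ┃           
      ....                    ┃           
     ~....~                   ┃           
            ................. ┃           
━━━━━━━━━━━━━━━━━━━━━━━━━━━━━━┛           
                                          
         ┏━━━━━━━━━━━━━━━━━━━━━━━━━━━━━━━━
         ┃ FileViewer                     
         ┠────────────────────────────────
         ┃2024-01-15 00:00:01.248 [DEBUG] 
         ┃2024-01-15 00:00:03.297 [WARN] d
         ┃2024-01-15 00:00:05.279 [WARN] q
         ┃2024-01-15 00:00:07.418 [INFO] c
         ┃2024-01-15 00:00:10.122 [WARN] n
         ┃2024-01-15 00:00:10.023 [DEBUG] 
         ┃2024-01-15 00:00:15.034 [INFO] h
         ┃2024-01-15 00:00:16.162 [INFO] q
         ┃2024-01-15 00:00:17.663 [INFO] w
         ┃2024-01-15 00:00:18.657 [INFO] q
         ┃2024-01-15 00:00:22.403 [INFO] a
         ┃2024-01-15 00:00:23.837 [ERROR] 
         ┃2024-01-15 00:00:23.199 [WARN] a


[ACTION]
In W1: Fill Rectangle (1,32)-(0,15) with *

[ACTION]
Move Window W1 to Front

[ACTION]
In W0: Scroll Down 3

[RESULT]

      ....                    ┃           
      ....                    ┃           
      ....                    ┃           
      ....                    ┃           
     ~....~                   ┃           
            ................. ┃           
━━━━━━━━━━━━━━━━━━━━━━━━━━━━━━┛           
                                          
         ┏━━━━━━━━━━━━━━━━━━━━━━━━━━━━━━━━
         ┃ FileViewer                     
         ┠────────────────────────────────
         ┃2024-01-15 00:00:07.418 [INFO] c
         ┃2024-01-15 00:00:10.122 [WARN] n
         ┃2024-01-15 00:00:10.023 [DEBUG] 
         ┃2024-01-15 00:00:15.034 [INFO] h
         ┃2024-01-15 00:00:16.162 [INFO] q
         ┃2024-01-15 00:00:17.663 [INFO] w
         ┃2024-01-15 00:00:18.657 [INFO] q
         ┃2024-01-15 00:00:22.403 [INFO] a
         ┃2024-01-15 00:00:23.837 [ERROR] 
         ┃2024-01-15 00:00:23.199 [WARN] a
         ┃2024-01-15 00:00:27.883 [INFO] a
         ┃2024-01-15 00:00:28.210 [INFO] h
         ┃2024-01-15 00:00:30.596 [INFO] q


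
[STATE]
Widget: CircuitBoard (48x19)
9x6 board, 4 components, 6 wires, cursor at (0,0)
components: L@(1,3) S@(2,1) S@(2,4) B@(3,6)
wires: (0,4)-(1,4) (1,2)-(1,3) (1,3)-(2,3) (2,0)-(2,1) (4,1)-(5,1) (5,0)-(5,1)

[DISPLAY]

   0 1 2 3 4 5 6 7 8                            
0  [.]              ·                           
                    │                           
1           · ─ L   ·                           
                │                               
2   · ─ S       ·   S                           
                                                
3                           B                   
                                                
4       ·                                       
        │                                       
5   · ─ ·                                       
Cursor: (0,0)                                   
                                                
                                                
                                                
                                                
                                                
                                                


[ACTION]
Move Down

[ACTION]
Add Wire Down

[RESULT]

   0 1 2 3 4 5 6 7 8                            
0                   ·                           
                    │                           
1  [.]      · ─ L   ·                           
    │           │                               
2   · ─ S       ·   S                           
                                                
3                           B                   
                                                
4       ·                                       
        │                                       
5   · ─ ·                                       
Cursor: (1,0)                                   
                                                
                                                
                                                
                                                
                                                
                                                


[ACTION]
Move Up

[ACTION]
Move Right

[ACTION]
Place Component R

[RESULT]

   0 1 2 3 4 5 6 7 8                            
0      [R]          ·                           
                    │                           
1   ·       · ─ L   ·                           
    │           │                               
2   · ─ S       ·   S                           
                                                
3                           B                   
                                                
4       ·                                       
        │                                       
5   · ─ ·                                       
Cursor: (0,1)                                   
                                                
                                                
                                                
                                                
                                                
                                                


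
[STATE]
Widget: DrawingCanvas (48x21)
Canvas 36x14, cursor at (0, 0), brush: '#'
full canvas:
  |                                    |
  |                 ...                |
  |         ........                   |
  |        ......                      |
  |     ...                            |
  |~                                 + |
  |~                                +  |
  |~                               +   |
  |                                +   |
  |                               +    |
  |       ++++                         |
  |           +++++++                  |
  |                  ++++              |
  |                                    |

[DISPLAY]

+                                               
                 ...                            
         ........                               
        ......                                  
     ...                                        
~                                 +             
~                                +              
~                               +               
                                +               
                               +                
       ++++                                     
           +++++++                              
                  ++++                          
                                                
                                                
                                                
                                                
                                                
                                                
                                                
                                                


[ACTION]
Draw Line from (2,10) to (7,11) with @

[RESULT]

+                                               
                 ...                            
         .@......                               
        ..@...                                  
     ...  @                                     
~          @                      +             
~          @                     +              
~          @                    +               
                                +               
                               +                
       ++++                                     
           +++++++                              
                  ++++                          
                                                
                                                
                                                
                                                
                                                
                                                
                                                
                                                


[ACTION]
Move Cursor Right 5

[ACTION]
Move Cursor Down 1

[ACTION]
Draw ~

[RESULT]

                                                
     ~           ...                            
         .@......                               
        ..@...                                  
     ...  @                                     
~          @                      +             
~          @                     +              
~          @                    +               
                                +               
                               +                
       ++++                                     
           +++++++                              
                  ++++                          
                                                
                                                
                                                
                                                
                                                
                                                
                                                
                                                


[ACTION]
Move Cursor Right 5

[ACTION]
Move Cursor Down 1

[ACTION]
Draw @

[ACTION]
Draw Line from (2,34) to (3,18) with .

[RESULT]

                                                
     ~           ...                            
         .@......         .........             
        ..@...    ........                      
     ...  @                                     
~          @                      +             
~          @                     +              
~          @                    +               
                                +               
                               +                
       ++++                                     
           +++++++                              
                  ++++                          
                                                
                                                
                                                
                                                
                                                
                                                
                                                
                                                
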